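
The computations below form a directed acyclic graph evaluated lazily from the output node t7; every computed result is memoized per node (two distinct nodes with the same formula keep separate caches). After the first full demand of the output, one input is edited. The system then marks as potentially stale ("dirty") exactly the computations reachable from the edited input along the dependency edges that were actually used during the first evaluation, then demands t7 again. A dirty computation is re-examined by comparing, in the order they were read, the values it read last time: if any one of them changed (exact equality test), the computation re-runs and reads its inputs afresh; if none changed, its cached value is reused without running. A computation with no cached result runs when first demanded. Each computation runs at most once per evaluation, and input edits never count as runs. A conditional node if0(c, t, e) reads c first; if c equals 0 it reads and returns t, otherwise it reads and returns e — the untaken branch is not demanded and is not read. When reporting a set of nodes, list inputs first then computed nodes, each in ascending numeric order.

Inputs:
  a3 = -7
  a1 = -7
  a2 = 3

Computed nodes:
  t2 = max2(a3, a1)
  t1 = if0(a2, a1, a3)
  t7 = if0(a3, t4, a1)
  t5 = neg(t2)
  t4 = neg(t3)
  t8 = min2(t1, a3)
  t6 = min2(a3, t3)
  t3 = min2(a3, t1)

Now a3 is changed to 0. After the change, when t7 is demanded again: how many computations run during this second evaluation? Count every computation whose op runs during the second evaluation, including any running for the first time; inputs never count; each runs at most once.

4 computations run: t1, t3, t4, t7.
Note the branch switch — t1, t3, t4 had no cache and run now for the first time.

First demand of the output computes:
  t7 = if0(a3=-7 -> else branch a1) = -7

After the edit, cleaning proceeds:
  t1: had never run; runs now, result 0.
  t3: had never run; runs now, result 0.
  t4: had never run; runs now, result 0.
  t7: a read changed (a3 -7->0) — executes, giving 0.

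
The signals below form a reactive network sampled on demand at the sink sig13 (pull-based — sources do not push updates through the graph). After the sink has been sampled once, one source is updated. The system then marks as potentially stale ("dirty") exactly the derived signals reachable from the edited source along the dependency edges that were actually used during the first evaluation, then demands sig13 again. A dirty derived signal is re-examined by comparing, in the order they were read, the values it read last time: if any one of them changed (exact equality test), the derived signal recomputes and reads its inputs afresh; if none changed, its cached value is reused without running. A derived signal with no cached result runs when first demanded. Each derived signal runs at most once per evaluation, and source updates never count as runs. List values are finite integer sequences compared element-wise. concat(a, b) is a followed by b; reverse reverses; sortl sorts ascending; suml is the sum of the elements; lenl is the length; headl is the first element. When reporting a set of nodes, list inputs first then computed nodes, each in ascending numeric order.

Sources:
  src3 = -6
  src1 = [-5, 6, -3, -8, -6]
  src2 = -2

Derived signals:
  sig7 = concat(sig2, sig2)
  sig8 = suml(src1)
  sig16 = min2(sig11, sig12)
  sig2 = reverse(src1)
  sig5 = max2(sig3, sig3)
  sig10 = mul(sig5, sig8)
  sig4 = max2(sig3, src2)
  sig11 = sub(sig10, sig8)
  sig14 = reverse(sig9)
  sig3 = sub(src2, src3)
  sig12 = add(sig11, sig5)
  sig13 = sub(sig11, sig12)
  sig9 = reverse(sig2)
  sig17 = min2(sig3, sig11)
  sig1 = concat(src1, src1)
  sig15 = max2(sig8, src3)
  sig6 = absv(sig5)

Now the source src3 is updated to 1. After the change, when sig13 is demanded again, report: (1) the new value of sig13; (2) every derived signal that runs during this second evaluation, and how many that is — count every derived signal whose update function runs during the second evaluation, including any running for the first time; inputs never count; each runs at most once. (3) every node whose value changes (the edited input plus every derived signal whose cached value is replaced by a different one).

sig13 now evaluates to 3.
Run set: sig3, sig5, sig10, sig11, sig12, sig13 (6 run).
Changed values: src3, sig3, sig5, sig10, sig11, sig12, sig13.

Initial pass — values computed on the first demand:
  sig3 = sub(-2, -6) = 4
  sig5 = max2(4, 4) = 4
  sig8 = suml([-5, 6, -3, -8, -6]) = -16
  sig10 = mul(4, -16) = -64
  sig11 = sub(-64, -16) = -48
  sig12 = add(-48, 4) = -44
  sig13 = sub(-48, -44) = -4

Second demand — change propagation:
  sig3: re-runs because src3 -6->1; new result -3.
  sig5: re-runs because sig3 4->-3; sig3 4->-3; new result -3.
  sig10: re-runs because sig5 4->-3; new result 48.
  sig11: re-runs because sig10 -64->48; new result 64.
  sig12: re-runs because sig11 -48->64; sig5 4->-3; new result 61.
  sig13: re-runs because sig11 -48->64; sig12 -44->61; new result 3.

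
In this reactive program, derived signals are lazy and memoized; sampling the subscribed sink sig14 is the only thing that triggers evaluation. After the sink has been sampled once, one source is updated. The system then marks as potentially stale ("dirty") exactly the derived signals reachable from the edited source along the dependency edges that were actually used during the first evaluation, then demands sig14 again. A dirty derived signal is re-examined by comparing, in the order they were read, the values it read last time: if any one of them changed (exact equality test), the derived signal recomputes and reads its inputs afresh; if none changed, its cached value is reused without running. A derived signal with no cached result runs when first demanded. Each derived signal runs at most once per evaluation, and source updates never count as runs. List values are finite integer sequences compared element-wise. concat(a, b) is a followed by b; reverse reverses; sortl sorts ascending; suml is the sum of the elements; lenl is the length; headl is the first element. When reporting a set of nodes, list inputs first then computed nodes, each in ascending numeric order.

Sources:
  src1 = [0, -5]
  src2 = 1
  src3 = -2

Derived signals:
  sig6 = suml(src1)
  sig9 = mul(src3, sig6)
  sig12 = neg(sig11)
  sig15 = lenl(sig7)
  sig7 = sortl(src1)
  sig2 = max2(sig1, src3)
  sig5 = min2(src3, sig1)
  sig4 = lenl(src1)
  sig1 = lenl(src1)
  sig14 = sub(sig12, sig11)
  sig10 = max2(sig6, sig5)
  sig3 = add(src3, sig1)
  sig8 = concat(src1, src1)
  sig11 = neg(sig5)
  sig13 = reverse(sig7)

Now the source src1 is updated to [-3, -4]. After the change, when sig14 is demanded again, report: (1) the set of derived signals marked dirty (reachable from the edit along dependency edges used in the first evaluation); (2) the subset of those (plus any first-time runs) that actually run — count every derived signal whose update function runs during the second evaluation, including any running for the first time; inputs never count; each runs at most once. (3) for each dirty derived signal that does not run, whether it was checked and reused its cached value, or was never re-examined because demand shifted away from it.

The edit dirties: sig1, sig5, sig11, sig12, sig14.
1 derived signals run: sig1.
Cache hits after checking: sig5, sig11, sig12, sig14.
Note the absorption at sig1: it re-runs yet its value is the same, leaving the output's value untouched.

First demand of the output computes:
  sig1 = lenl([0, -5]) = 2
  sig5 = min2(-2, 2) = -2
  sig11 = neg(-2) = 2
  sig12 = neg(2) = -2
  sig14 = sub(-2, 2) = -4

After the edit, cleaning proceeds:
  sig1: a read changed (src1 [0, -5]->[-3, -4]) — executes, giving 2 — identical to its old value.
  sig5: dirty, but its reads are unchanged (src3 unchanged, sig1 unchanged); cached -2 stands.
  sig11: dirty, but its reads are unchanged (sig5 unchanged); cached 2 stands.
  sig12: dirty, but its reads are unchanged (sig11 unchanged); cached -2 stands.
  sig14: dirty, but its reads are unchanged (sig12 unchanged, sig11 unchanged); cached -4 stands.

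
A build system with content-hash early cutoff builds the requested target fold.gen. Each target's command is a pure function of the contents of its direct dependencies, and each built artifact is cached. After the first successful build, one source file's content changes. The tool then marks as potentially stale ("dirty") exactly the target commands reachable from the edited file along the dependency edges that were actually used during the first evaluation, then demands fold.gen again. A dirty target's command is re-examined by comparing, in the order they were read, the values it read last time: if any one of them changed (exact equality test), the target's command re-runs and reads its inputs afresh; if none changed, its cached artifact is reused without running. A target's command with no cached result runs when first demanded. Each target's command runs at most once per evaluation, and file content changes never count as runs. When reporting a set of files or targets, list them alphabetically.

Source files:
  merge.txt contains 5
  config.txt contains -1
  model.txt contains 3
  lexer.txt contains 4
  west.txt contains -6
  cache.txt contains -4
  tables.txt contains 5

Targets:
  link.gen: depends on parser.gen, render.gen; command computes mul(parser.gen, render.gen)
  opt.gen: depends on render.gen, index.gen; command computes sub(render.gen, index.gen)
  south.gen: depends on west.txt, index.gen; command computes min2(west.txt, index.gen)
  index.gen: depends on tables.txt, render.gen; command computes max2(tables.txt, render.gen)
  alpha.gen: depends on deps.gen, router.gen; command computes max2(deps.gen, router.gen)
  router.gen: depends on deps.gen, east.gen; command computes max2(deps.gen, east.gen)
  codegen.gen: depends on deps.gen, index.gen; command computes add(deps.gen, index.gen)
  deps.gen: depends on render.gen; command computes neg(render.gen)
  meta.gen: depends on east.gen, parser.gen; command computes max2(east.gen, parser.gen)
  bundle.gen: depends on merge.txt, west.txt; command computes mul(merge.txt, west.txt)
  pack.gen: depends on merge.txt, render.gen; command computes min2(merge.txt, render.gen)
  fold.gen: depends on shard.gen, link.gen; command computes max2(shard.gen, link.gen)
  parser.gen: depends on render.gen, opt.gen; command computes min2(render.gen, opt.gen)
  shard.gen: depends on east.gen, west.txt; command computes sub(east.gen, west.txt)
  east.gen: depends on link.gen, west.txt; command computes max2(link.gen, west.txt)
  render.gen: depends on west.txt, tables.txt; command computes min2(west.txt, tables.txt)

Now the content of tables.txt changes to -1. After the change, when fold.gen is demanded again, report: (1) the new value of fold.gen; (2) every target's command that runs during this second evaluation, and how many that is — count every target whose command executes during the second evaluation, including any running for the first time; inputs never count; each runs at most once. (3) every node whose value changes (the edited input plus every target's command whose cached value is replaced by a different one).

First evaluation (everything demanded from the output):
  render.gen = min2(-6, 5) = -6
  index.gen = max2(5, -6) = 5
  opt.gen = sub(-6, 5) = -11
  parser.gen = min2(-6, -11) = -11
  link.gen = mul(-11, -6) = 66
  east.gen = max2(66, -6) = 66
  shard.gen = sub(66, -6) = 72
  fold.gen = max2(72, 66) = 72

Propagation after the edit:
  render.gen: runs — tables.txt 5->-1; result -6 (same value as before).
  index.gen: runs — tables.txt 5->-1; result -1.
  opt.gen: runs — index.gen 5->-1; result -5.
  parser.gen: runs — opt.gen -11->-5; result -6.
  link.gen: runs — parser.gen -11->-6; result 36.
  east.gen: runs — link.gen 66->36; result 36.
  shard.gen: runs — east.gen 66->36; result 42.
  fold.gen: runs — shard.gen 72->42; link.gen 66->36; result 42.

New value of fold.gen: 42.
Target commands that run: east.gen, fold.gen, index.gen, link.gen, opt.gen, parser.gen, render.gen, shard.gen — 8 in total.
Values that change: east.gen, fold.gen, index.gen, link.gen, opt.gen, parser.gen, shard.gen, tables.txt.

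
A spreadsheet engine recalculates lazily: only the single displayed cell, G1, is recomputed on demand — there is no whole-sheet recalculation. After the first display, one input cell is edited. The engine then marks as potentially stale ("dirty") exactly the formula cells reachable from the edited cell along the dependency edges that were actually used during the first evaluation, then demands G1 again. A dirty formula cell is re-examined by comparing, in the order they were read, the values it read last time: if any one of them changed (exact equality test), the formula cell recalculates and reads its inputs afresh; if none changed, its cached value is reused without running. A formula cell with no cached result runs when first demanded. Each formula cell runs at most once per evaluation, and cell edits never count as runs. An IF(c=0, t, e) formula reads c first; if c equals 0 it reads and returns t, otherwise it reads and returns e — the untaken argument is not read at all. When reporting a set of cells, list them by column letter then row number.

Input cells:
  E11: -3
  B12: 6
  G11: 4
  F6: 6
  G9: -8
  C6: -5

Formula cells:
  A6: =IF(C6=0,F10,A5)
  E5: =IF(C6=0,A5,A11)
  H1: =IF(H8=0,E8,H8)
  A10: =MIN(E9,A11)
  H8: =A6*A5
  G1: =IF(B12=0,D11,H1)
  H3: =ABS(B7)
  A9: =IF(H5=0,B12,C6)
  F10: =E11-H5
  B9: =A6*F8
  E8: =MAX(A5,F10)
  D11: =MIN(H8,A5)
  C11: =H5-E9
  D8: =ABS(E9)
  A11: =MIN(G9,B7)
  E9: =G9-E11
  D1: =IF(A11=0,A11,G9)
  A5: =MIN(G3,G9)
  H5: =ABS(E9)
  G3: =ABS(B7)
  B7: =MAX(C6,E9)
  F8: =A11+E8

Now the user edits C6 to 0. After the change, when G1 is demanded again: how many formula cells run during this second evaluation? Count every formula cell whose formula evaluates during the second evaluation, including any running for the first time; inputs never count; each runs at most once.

Formula cells that run: A5, A6, B7, F10, G3, H5 — 6 in total.
Key observation: a condition flipped, so demand reaches new nodes — F10, H5 run for the first time.

First evaluation (everything demanded from the output):
  E9 = -8 - -3 = -5
  B7 = MAX(-5, -5) = -5
  G3 = ABS(-5) = 5
  A5 = MIN(5, -8) = -8
  A6 = IF(C6=0: C6=-5 -> else branch A5) = -8
  H8 = -8 * -8 = 64
  H1 = IF(H8=0: H8=64 -> else branch H8) = 64
  G1 = IF(B12=0: B12=6 -> else branch H1) = 64

Propagation after the edit:
  B7: runs — C6 -5->0; result 0.
  G3: runs — B7 -5->0; result 0.
  A5: runs — G3 5->0; result -8 (same value as before).
  H5: demanded for the first time — runs, produces 5.
  F10: demanded for the first time — runs, produces -8.
  A6: runs — C6 -5->0; result -8 (same value as before).
  H8: checked — values it read are unchanged (A6 unchanged, A5 unchanged); reused cached 64 without running.
  H1: checked — values it read are unchanged (H8 unchanged, H8 unchanged); reused cached 64 without running.
  G1: checked — values it read are unchanged (B12 unchanged, H1 unchanged); reused cached 64 without running.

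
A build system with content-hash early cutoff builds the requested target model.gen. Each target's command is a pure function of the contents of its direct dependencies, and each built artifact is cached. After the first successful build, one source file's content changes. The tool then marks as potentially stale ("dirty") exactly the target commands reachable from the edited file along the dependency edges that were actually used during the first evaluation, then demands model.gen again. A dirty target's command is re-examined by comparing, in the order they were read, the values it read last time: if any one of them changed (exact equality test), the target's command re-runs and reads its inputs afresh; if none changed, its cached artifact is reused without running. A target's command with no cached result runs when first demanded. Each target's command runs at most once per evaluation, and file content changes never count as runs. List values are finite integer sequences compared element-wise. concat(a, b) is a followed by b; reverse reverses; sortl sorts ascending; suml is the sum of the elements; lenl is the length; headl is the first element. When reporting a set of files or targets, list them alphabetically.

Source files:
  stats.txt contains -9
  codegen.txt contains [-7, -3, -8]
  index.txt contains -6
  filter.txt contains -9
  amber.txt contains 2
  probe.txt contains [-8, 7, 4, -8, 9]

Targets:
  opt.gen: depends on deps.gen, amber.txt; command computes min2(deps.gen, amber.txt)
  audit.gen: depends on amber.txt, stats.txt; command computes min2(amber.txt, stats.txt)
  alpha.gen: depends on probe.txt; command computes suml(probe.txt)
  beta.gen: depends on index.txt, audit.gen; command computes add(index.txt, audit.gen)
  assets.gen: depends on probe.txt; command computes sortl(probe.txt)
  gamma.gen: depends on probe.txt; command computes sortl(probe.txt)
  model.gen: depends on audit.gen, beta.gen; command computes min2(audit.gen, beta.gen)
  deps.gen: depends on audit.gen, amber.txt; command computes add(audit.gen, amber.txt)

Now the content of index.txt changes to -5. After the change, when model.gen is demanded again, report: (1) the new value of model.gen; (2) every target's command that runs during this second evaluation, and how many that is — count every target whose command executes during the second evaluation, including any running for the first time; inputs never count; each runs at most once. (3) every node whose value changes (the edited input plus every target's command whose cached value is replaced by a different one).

New value of model.gen: -14.
Target commands that run: beta.gen, model.gen — 2 in total.
Values that change: beta.gen, index.txt, model.gen.

First evaluation (everything demanded from the output):
  audit.gen = min2(2, -9) = -9
  beta.gen = add(-6, -9) = -15
  model.gen = min2(-9, -15) = -15

Propagation after the edit:
  beta.gen: runs — index.txt -6->-5; result -14.
  model.gen: runs — beta.gen -15->-14; result -14.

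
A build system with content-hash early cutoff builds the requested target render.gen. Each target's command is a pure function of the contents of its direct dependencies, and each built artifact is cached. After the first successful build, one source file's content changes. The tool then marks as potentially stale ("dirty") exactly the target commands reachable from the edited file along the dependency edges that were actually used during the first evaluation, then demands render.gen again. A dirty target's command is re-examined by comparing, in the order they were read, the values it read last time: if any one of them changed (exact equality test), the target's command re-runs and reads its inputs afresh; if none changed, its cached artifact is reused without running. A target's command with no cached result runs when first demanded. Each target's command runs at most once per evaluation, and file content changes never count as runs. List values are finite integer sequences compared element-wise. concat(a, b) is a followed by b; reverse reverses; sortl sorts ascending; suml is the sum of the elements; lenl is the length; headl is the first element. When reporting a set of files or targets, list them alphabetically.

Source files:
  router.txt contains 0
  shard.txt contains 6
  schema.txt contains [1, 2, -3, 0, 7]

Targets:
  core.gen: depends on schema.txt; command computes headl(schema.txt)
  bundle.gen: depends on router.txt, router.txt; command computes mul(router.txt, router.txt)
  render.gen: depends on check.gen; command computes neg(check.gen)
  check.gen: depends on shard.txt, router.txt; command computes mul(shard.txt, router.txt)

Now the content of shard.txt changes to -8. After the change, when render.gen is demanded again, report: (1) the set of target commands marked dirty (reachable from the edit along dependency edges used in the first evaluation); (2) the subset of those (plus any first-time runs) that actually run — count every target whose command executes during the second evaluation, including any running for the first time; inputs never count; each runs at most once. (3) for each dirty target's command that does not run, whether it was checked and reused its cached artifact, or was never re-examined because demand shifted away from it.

First evaluation (everything demanded from the output):
  check.gen = mul(6, 0) = 0
  render.gen = neg(0) = 0

Propagation after the edit:
  check.gen: runs — shard.txt 6->-8; result 0 (same value as before).
  render.gen: checked — values it read are unchanged (check.gen unchanged); reused cached 0 without running.

Key observation: the change is absorbed at check.gen — it re-runs but produces the same value, and the output's value is unchanged.

Marked dirty: check.gen, render.gen.
Target commands that run: check.gen — 1 in total.
Checked but reused from cache: render.gen.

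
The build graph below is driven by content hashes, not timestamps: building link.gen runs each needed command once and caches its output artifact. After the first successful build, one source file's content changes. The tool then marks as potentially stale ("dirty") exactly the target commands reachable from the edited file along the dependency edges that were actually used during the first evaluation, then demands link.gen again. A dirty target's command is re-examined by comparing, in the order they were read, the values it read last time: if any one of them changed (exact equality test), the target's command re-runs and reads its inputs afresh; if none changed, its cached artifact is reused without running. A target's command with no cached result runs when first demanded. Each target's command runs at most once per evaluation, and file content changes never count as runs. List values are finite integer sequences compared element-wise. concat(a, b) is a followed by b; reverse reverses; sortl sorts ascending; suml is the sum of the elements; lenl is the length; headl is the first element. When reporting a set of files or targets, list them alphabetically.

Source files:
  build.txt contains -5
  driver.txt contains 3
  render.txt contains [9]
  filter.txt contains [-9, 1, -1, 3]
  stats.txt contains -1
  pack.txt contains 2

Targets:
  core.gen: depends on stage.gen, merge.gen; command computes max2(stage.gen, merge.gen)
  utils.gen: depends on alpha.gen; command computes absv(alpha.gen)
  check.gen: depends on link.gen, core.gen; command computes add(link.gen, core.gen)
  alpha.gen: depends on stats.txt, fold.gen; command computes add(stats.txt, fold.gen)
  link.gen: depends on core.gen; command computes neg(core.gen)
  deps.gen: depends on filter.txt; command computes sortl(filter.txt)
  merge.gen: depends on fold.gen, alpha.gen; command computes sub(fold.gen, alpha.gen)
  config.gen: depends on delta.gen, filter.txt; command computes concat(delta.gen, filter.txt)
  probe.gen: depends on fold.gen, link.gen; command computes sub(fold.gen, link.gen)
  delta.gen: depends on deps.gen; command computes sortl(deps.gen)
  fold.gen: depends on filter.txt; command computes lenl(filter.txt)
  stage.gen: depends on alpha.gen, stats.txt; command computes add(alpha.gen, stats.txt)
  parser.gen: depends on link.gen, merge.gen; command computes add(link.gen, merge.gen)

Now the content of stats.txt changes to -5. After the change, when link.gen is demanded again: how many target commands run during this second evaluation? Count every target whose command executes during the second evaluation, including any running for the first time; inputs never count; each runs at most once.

Run set: alpha.gen, core.gen, link.gen, merge.gen, stage.gen (5 run).

Initial pass — values computed on the first demand:
  fold.gen = lenl([-9, 1, -1, 3]) = 4
  alpha.gen = add(-1, 4) = 3
  merge.gen = sub(4, 3) = 1
  stage.gen = add(3, -1) = 2
  core.gen = max2(2, 1) = 2
  link.gen = neg(2) = -2

Second demand — change propagation:
  alpha.gen: re-runs because stats.txt -1->-5; new result -1.
  merge.gen: re-runs because alpha.gen 3->-1; new result 5.
  stage.gen: re-runs because alpha.gen 3->-1; stats.txt -1->-5; new result -6.
  core.gen: re-runs because stage.gen 2->-6; merge.gen 1->5; new result 5.
  link.gen: re-runs because core.gen 2->5; new result -5.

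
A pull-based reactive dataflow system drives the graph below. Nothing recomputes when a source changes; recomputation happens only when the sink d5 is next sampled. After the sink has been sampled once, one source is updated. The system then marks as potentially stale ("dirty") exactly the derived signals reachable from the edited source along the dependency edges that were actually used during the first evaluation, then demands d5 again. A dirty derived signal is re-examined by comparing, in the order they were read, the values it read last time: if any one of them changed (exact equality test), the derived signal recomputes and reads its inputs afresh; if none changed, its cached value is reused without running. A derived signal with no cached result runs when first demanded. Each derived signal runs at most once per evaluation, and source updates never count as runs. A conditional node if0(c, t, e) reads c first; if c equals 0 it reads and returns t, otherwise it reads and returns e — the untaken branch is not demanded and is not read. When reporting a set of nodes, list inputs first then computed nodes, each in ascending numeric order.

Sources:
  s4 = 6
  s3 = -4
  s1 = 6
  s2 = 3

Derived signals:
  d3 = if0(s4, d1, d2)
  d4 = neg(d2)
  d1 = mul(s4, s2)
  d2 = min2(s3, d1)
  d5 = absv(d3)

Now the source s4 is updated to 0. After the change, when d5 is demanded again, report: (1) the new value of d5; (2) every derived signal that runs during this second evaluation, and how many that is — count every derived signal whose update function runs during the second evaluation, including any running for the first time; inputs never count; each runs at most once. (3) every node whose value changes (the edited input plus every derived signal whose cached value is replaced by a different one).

First evaluation (everything demanded from the output):
  d1 = mul(6, 3) = 18
  d2 = min2(-4, 18) = -4
  d3 = if0(s4=6 -> else branch d2) = -4
  d5 = absv(-4) = 4

Propagation after the edit:
  d1: runs — s4 6->0; result 0.
  d2: marked dirty but never re-examined — demand shifted away from it.
  d3: runs — s4 6->0; result 0.
  d5: runs — d3 -4->0; result 0.

Key observation: a condition flipped, so demand moved to the other branch — d2 is never re-examined.

New value of d5: 0.
Derived signals that run: d1, d3, d5 — 3 in total.
Values that change: s4, d1, d3, d5.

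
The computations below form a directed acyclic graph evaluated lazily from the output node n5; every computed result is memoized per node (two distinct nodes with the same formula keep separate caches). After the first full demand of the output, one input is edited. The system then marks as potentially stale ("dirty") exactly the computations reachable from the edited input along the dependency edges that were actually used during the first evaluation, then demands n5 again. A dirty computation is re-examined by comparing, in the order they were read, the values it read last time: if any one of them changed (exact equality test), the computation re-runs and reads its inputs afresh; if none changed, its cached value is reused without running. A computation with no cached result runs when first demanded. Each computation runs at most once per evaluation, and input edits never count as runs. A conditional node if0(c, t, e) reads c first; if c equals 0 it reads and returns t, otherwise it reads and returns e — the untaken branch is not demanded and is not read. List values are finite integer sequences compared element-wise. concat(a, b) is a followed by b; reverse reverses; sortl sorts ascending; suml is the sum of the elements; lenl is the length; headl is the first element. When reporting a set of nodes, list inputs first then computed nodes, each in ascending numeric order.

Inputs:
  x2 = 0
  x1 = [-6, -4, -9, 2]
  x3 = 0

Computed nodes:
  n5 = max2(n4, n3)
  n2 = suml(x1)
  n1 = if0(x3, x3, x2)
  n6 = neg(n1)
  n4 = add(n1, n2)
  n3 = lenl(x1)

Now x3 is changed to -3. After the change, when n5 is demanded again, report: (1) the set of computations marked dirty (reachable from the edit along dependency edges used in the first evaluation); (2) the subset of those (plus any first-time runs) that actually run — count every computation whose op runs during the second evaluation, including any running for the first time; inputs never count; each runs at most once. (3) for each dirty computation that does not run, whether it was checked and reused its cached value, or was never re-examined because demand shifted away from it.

First demand of the output computes:
  n1 = if0(x3=0 -> then branch x3) = 0
  n2 = suml([-6, -4, -9, 2]) = -17
  n3 = lenl([-6, -4, -9, 2]) = 4
  n4 = add(0, -17) = -17
  n5 = max2(-17, 4) = 4

After the edit, cleaning proceeds:
  n1: a read changed (x3 0->-3; x3 0->-3) — executes, giving 0 — identical to its old value.
  n4: dirty, but its reads are unchanged (n1 unchanged, n2 unchanged); cached -17 stands.
  n5: dirty, but its reads are unchanged (n4 unchanged, n3 unchanged); cached 4 stands.

Note the absorption at n1: it re-runs yet its value is the same, leaving the output's value untouched.

The edit dirties: n1, n4, n5.
1 computations run: n1.
Cache hits after checking: n4, n5.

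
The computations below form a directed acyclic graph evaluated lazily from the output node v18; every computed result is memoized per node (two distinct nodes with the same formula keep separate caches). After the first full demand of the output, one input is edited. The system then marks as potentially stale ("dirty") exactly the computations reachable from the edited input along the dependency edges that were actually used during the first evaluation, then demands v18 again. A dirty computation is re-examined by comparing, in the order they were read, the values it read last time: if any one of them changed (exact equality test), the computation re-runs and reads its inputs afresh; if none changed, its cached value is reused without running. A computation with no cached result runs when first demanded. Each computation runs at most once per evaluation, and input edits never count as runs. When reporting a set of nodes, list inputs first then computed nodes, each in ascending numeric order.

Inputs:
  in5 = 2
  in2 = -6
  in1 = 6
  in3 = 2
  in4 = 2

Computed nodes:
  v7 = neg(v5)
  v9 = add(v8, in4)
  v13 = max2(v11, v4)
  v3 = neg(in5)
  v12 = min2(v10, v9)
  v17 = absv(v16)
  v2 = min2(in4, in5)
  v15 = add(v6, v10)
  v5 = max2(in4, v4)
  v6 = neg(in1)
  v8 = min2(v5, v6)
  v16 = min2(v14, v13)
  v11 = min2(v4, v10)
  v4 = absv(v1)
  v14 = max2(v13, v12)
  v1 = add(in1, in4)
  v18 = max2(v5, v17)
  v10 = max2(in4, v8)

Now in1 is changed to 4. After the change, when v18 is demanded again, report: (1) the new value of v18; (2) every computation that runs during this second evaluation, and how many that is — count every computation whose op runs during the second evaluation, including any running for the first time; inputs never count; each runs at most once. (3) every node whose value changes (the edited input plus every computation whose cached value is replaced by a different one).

First demand of the output computes:
  v1 = add(6, 2) = 8
  v4 = absv(8) = 8
  v5 = max2(2, 8) = 8
  v6 = neg(6) = -6
  v8 = min2(8, -6) = -6
  v9 = add(-6, 2) = -4
  v10 = max2(2, -6) = 2
  v11 = min2(8, 2) = 2
  v12 = min2(2, -4) = -4
  v13 = max2(2, 8) = 8
  v14 = max2(8, -4) = 8
  v16 = min2(8, 8) = 8
  v17 = absv(8) = 8
  v18 = max2(8, 8) = 8

After the edit, cleaning proceeds:
  v1: a read changed (in1 6->4) — executes, giving 6.
  v4: a read changed (v1 8->6) — executes, giving 6.
  v5: a read changed (v4 8->6) — executes, giving 6.
  v6: a read changed (in1 6->4) — executes, giving -4.
  v8: a read changed (v5 8->6; v6 -6->-4) — executes, giving -4.
  v9: a read changed (v8 -6->-4) — executes, giving -2.
  v10: a read changed (v8 -6->-4) — executes, giving 2 — identical to its old value.
  v11: a read changed (v4 8->6) — executes, giving 2 — identical to its old value.
  v12: a read changed (v9 -4->-2) — executes, giving -2.
  v13: a read changed (v4 8->6) — executes, giving 6.
  v14: a read changed (v13 8->6; v12 -4->-2) — executes, giving 6.
  v16: a read changed (v14 8->6; v13 8->6) — executes, giving 6.
  v17: a read changed (v16 8->6) — executes, giving 6.
  v18: a read changed (v5 8->6; v17 8->6) — executes, giving 6.

Demanding v18 again yields 6.
14 computations run: v1, v4, v5, v6, v8, v9, v10, v11, v12, v13, v14, v16, v17, v18.
The nodes whose values change: in1, v1, v4, v5, v6, v8, v9, v12, v13, v14, v16, v17, v18.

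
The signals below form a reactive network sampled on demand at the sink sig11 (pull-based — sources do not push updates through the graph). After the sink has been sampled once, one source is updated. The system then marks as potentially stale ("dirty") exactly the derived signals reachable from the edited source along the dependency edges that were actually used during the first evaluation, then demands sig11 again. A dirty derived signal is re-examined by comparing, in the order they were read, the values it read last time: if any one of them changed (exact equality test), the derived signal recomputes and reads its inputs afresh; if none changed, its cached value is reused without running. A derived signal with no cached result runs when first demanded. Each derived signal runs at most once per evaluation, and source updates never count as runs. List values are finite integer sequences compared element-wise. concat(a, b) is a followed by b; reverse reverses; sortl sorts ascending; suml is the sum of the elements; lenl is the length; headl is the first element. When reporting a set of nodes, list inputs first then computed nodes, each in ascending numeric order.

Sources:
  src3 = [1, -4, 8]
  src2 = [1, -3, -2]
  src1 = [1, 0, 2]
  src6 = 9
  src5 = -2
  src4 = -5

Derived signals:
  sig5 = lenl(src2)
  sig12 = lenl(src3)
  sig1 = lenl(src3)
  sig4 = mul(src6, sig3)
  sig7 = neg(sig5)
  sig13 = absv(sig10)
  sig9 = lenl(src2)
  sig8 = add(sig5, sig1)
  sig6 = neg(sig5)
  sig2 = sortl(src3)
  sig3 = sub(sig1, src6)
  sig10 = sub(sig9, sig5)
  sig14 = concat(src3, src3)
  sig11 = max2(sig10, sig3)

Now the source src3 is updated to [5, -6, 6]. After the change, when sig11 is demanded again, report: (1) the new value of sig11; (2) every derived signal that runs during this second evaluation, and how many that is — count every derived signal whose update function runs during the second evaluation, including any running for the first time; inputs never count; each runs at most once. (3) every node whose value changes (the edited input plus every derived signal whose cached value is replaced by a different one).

Initial pass — values computed on the first demand:
  sig1 = lenl([1, -4, 8]) = 3
  sig3 = sub(3, 9) = -6
  sig5 = lenl([1, -3, -2]) = 3
  sig9 = lenl([1, -3, -2]) = 3
  sig10 = sub(3, 3) = 0
  sig11 = max2(0, -6) = 0

Second demand — change propagation:
  sig1: re-runs because src3 [1, -4, 8]->[5, -6, 6]; new result 3 (unchanged).
  sig3: re-examined; everything it read last time is the same (sig1 unchanged, src6 unchanged) — cache -6 kept, no run.
  sig11: re-examined; everything it read last time is the same (sig10 unchanged, sig3 unchanged) — cache 0 kept, no run.

The important point: sig1 recomputes to an identical value, and the output ends up unchanged.

sig11 now evaluates to 0.
Run set: sig1 (1 run).
Changed values: src3.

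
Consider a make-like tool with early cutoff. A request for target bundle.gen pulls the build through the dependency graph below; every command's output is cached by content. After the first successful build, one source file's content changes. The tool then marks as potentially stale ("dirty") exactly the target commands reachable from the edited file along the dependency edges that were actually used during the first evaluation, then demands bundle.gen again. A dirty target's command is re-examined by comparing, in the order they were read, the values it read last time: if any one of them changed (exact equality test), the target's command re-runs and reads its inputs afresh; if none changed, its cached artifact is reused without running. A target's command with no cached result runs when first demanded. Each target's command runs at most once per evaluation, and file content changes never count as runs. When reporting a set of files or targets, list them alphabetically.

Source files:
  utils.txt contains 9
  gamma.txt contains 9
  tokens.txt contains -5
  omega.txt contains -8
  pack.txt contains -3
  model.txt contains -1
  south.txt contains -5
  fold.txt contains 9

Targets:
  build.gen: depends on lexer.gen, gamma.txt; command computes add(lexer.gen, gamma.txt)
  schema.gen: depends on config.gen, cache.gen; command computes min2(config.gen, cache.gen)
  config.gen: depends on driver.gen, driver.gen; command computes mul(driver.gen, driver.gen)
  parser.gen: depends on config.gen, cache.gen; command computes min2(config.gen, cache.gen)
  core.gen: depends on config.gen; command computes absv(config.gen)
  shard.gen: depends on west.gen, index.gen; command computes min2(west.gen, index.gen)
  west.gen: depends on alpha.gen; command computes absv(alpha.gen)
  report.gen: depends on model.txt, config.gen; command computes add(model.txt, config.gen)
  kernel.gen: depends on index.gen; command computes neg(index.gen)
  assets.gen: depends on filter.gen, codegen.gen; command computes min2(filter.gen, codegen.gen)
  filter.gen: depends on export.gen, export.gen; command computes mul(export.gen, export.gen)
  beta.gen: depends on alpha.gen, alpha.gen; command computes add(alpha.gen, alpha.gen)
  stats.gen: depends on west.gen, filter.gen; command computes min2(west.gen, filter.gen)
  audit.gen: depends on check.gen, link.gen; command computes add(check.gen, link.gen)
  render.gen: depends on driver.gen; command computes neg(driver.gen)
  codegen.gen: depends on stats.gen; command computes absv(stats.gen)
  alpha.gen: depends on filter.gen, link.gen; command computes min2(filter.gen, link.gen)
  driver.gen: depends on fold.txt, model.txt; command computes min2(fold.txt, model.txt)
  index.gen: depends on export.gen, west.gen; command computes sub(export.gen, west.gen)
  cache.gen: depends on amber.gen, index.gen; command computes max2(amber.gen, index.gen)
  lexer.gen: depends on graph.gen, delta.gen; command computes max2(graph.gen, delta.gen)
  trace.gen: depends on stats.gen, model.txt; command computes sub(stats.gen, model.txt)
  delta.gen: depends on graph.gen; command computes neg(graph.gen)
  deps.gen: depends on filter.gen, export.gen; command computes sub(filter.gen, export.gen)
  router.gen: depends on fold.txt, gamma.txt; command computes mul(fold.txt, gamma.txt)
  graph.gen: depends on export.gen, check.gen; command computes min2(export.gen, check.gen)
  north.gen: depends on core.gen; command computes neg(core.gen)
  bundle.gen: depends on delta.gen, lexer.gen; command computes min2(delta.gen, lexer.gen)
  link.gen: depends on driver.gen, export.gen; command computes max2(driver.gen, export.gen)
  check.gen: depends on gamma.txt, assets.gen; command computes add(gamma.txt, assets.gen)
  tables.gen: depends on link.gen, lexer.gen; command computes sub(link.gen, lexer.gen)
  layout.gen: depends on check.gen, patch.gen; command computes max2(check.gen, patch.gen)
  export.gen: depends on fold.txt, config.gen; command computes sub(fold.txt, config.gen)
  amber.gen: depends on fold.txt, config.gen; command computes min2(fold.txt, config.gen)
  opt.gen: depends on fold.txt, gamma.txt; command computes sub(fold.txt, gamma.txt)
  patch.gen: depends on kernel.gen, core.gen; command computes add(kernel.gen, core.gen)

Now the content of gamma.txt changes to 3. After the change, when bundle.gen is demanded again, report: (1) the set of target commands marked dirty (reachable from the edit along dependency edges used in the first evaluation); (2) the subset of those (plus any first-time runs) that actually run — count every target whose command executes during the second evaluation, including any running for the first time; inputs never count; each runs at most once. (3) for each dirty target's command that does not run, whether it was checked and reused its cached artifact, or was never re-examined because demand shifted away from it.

The edit dirties: bundle.gen, check.gen, delta.gen, graph.gen, lexer.gen.
2 target commands run: check.gen, graph.gen.
Cache hits after checking: bundle.gen, delta.gen, lexer.gen.
Note the absorption at graph.gen: it re-runs yet its value is the same, leaving the output's value untouched.

First demand of the output computes:
  driver.gen = min2(9, -1) = -1
  config.gen = mul(-1, -1) = 1
  export.gen = sub(9, 1) = 8
  filter.gen = mul(8, 8) = 64
  link.gen = max2(-1, 8) = 8
  alpha.gen = min2(64, 8) = 8
  west.gen = absv(8) = 8
  stats.gen = min2(8, 64) = 8
  codegen.gen = absv(8) = 8
  assets.gen = min2(64, 8) = 8
  check.gen = add(9, 8) = 17
  graph.gen = min2(8, 17) = 8
  delta.gen = neg(8) = -8
  lexer.gen = max2(8, -8) = 8
  bundle.gen = min2(-8, 8) = -8

After the edit, cleaning proceeds:
  check.gen: a read changed (gamma.txt 9->3) — executes, giving 11.
  graph.gen: a read changed (check.gen 17->11) — executes, giving 8 — identical to its old value.
  delta.gen: dirty, but its reads are unchanged (graph.gen unchanged); cached -8 stands.
  lexer.gen: dirty, but its reads are unchanged (graph.gen unchanged, delta.gen unchanged); cached 8 stands.
  bundle.gen: dirty, but its reads are unchanged (delta.gen unchanged, lexer.gen unchanged); cached -8 stands.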